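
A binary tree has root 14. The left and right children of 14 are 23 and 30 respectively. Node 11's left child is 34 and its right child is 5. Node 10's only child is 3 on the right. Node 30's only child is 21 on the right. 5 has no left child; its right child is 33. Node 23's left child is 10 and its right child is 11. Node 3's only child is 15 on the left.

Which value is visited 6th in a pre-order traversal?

11

Pre-order visits the node, then its left subtree, then its right subtree.
Visit 14.
At 14: go left to 23.
  Visit 23.
  At 23: go left to 10.
    Visit 10.
    At 10: no left child.
    At 10: go right to 3.
      Visit 3.
      At 3: go left to 15.
        15 is a leaf — visit 15.
      At 3: no right child.
  At 23: go right to 11.
    Visit 11.
    At 11: go left to 34.
      34 is a leaf — visit 34.
    At 11: go right to 5.
      Visit 5.
      At 5: no left child.
      At 5: go right to 33.
        33 is a leaf — visit 33.
At 14: go right to 30.
  Visit 30.
  At 30: no left child.
  At 30: go right to 21.
    21 is a leaf — visit 21.
Full pre-order sequence: 14, 23, 10, 3, 15, 11, 34, 5, 33, 30, 21.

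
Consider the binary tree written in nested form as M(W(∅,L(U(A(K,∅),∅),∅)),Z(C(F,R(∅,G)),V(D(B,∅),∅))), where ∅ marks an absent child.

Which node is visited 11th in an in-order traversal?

In-order visits the left subtree, then the node, then the right subtree.
At M: go left to W.
  At W: no left child.
  Visit W.
  At W: go right to L.
    At L: go left to U.
      At U: go left to A.
        At A: go left to K.
          K is a leaf — visit K.
        Visit A.
        At A: no right child.
      Visit U.
      At U: no right child.
    Visit L.
    At L: no right child.
Visit M.
At M: go right to Z.
  At Z: go left to C.
    At C: go left to F.
      F is a leaf — visit F.
    Visit C.
    At C: go right to R.
      At R: no left child.
      Visit R.
      At R: go right to G.
        G is a leaf — visit G.
  Visit Z.
  At Z: go right to V.
    At V: go left to D.
      At D: go left to B.
        B is a leaf — visit B.
      Visit D.
      At D: no right child.
    Visit V.
    At V: no right child.
Full in-order sequence: W, K, A, U, L, M, F, C, R, G, Z, B, D, V.

Z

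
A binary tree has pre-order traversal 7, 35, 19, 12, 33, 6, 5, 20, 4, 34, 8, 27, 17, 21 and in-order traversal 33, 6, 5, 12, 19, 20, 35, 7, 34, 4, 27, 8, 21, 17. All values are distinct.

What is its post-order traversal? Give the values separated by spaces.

The first element of pre-order is the root; it splits in-order into left and right subtrees.
Root 7: left subtree has 7 nodes {33, 6, 5, 12, 19, 20, 35}, right has 6 {34, 4, 27, 8, 21, 17}.
  Root 35: left subtree has 6 nodes {33, 6, 5, 12, 19, 20}, right has 0 { }.
    Root 19: left subtree has 4 nodes {33, 6, 5, 12}, right has 1 {20}.
      Root 12: left subtree has 3 nodes {33, 6, 5}, right has 0 { }.
        Root 33: left subtree has 0 nodes { }, right has 2 {6, 5}.
          Root 6: left subtree has 0 nodes { }, right has 1 {5}.
  Root 4: left subtree has 1 node {34}, right has 4 {27, 8, 21, 17}.
    Root 8: left subtree has 1 node {27}, right has 2 {21, 17}.
      Root 17: left subtree has 1 node {21}, right has 0 { }.

5 6 33 12 20 19 35 34 27 21 17 8 4 7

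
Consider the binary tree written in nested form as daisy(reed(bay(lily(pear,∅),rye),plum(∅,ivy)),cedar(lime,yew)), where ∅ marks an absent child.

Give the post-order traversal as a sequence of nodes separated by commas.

pear, lily, rye, bay, ivy, plum, reed, lime, yew, cedar, daisy

Post-order visits the left subtree, then the right subtree, then the node.
At daisy: go left to reed.
  At reed: go left to bay.
    At bay: go left to lily.
      At lily: go left to pear.
        pear is a leaf — visit pear.
      At lily: no right child.
      Visit lily.
    At bay: go right to rye.
      rye is a leaf — visit rye.
    Visit bay.
  At reed: go right to plum.
    At plum: no left child.
    At plum: go right to ivy.
      ivy is a leaf — visit ivy.
    Visit plum.
  Visit reed.
At daisy: go right to cedar.
  At cedar: go left to lime.
    lime is a leaf — visit lime.
  At cedar: go right to yew.
    yew is a leaf — visit yew.
  Visit cedar.
Visit daisy.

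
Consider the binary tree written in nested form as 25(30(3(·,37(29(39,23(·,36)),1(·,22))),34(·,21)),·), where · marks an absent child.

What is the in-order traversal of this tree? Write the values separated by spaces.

In-order visits the left subtree, then the node, then the right subtree.
At 25: go left to 30.
  At 30: go left to 3.
    At 3: no left child.
    Visit 3.
    At 3: go right to 37.
      At 37: go left to 29.
        At 29: go left to 39.
          39 is a leaf — visit 39.
        Visit 29.
        At 29: go right to 23.
          At 23: no left child.
          Visit 23.
          At 23: go right to 36.
            36 is a leaf — visit 36.
      Visit 37.
      At 37: go right to 1.
        At 1: no left child.
        Visit 1.
        At 1: go right to 22.
          22 is a leaf — visit 22.
  Visit 30.
  At 30: go right to 34.
    At 34: no left child.
    Visit 34.
    At 34: go right to 21.
      21 is a leaf — visit 21.
Visit 25.
At 25: no right child.

3 39 29 23 36 37 1 22 30 34 21 25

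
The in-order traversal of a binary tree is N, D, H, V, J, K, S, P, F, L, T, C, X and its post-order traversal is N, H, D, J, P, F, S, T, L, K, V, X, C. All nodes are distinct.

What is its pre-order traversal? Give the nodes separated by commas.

C, V, D, N, H, K, J, L, S, F, P, T, X

The last element of post-order is the root; it splits in-order into left and right subtrees.
Root C: left subtree has 11 nodes {N, D, H, V, J, K, S, P, F, L, T}, right has 1 {X}.
  Root V: left subtree has 3 nodes {N, D, H}, right has 7 {J, K, S, P, F, L, T}.
    Root D: left subtree has 1 node {N}, right has 1 {H}.
    Root K: left subtree has 1 node {J}, right has 5 {S, P, F, L, T}.
      Root L: left subtree has 3 nodes {S, P, F}, right has 1 {T}.
        Root S: left subtree has 0 nodes { }, right has 2 {P, F}.
          Root F: left subtree has 1 node {P}, right has 0 { }.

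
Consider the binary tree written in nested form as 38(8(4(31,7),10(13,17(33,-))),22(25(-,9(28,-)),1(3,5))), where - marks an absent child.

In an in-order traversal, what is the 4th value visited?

In-order visits the left subtree, then the node, then the right subtree.
At 38: go left to 8.
  At 8: go left to 4.
    At 4: go left to 31.
      31 is a leaf — visit 31.
    Visit 4.
    At 4: go right to 7.
      7 is a leaf — visit 7.
  Visit 8.
  At 8: go right to 10.
    At 10: go left to 13.
      13 is a leaf — visit 13.
    Visit 10.
    At 10: go right to 17.
      At 17: go left to 33.
        33 is a leaf — visit 33.
      Visit 17.
      At 17: no right child.
Visit 38.
At 38: go right to 22.
  At 22: go left to 25.
    At 25: no left child.
    Visit 25.
    At 25: go right to 9.
      At 9: go left to 28.
        28 is a leaf — visit 28.
      Visit 9.
      At 9: no right child.
  Visit 22.
  At 22: go right to 1.
    At 1: go left to 3.
      3 is a leaf — visit 3.
    Visit 1.
    At 1: go right to 5.
      5 is a leaf — visit 5.
Full in-order sequence: 31, 4, 7, 8, 13, 10, 33, 17, 38, 25, 28, 9, 22, 3, 1, 5.

8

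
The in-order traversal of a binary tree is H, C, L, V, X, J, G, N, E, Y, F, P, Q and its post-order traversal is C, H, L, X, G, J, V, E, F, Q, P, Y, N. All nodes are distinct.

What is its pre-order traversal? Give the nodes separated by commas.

The last element of post-order is the root; it splits in-order into left and right subtrees.
Root N: left subtree has 7 nodes {H, C, L, V, X, J, G}, right has 5 {E, Y, F, P, Q}.
  Root V: left subtree has 3 nodes {H, C, L}, right has 3 {X, J, G}.
    Root L: left subtree has 2 nodes {H, C}, right has 0 { }.
      Root H: left subtree has 0 nodes { }, right has 1 {C}.
    Root J: left subtree has 1 node {X}, right has 1 {G}.
  Root Y: left subtree has 1 node {E}, right has 3 {F, P, Q}.
    Root P: left subtree has 1 node {F}, right has 1 {Q}.

N, V, L, H, C, J, X, G, Y, E, P, F, Q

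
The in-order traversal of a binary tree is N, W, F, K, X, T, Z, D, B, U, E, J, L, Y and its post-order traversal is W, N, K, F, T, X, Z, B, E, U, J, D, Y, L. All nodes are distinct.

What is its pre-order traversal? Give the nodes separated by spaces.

L D Z X F N W K T J U B E Y

The last element of post-order is the root; it splits in-order into left and right subtrees.
Root L: left subtree has 12 nodes {N, W, F, K, X, T, Z, D, B, U, E, J}, right has 1 {Y}.
  Root D: left subtree has 7 nodes {N, W, F, K, X, T, Z}, right has 4 {B, U, E, J}.
    Root Z: left subtree has 6 nodes {N, W, F, K, X, T}, right has 0 { }.
      Root X: left subtree has 4 nodes {N, W, F, K}, right has 1 {T}.
        Root F: left subtree has 2 nodes {N, W}, right has 1 {K}.
          Root N: left subtree has 0 nodes { }, right has 1 {W}.
    Root J: left subtree has 3 nodes {B, U, E}, right has 0 { }.
      Root U: left subtree has 1 node {B}, right has 1 {E}.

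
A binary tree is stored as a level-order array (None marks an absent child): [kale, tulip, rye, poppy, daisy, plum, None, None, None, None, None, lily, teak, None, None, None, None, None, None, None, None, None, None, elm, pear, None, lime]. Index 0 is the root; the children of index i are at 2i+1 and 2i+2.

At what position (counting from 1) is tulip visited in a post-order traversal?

3

Post-order visits the left subtree, then the right subtree, then the node.
At kale: go left to tulip.
  At tulip: go left to poppy.
    poppy is a leaf — visit poppy.
  At tulip: go right to daisy.
    daisy is a leaf — visit daisy.
  Visit tulip.
At kale: go right to rye.
  At rye: go left to plum.
    At plum: go left to lily.
      At lily: go left to elm.
        elm is a leaf — visit elm.
      At lily: go right to pear.
        pear is a leaf — visit pear.
      Visit lily.
    At plum: go right to teak.
      At teak: no left child.
      At teak: go right to lime.
        lime is a leaf — visit lime.
      Visit teak.
    Visit plum.
  At rye: no right child.
  Visit rye.
Visit kale.
Full post-order sequence: poppy, daisy, tulip, elm, pear, lily, lime, teak, plum, rye, kale.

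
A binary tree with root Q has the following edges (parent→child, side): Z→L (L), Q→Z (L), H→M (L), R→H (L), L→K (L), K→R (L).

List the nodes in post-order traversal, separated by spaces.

M H R K L Z Q

Post-order visits the left subtree, then the right subtree, then the node.
At Q: go left to Z.
  At Z: go left to L.
    At L: go left to K.
      At K: go left to R.
        At R: go left to H.
          At H: go left to M.
            M is a leaf — visit M.
          At H: no right child.
          Visit H.
        At R: no right child.
        Visit R.
      At K: no right child.
      Visit K.
    At L: no right child.
    Visit L.
  At Z: no right child.
  Visit Z.
At Q: no right child.
Visit Q.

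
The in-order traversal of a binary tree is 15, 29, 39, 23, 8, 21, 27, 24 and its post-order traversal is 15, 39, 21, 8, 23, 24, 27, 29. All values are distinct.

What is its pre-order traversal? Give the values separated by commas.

29, 15, 27, 23, 39, 8, 21, 24

The last element of post-order is the root; it splits in-order into left and right subtrees.
Root 29: left subtree has 1 node {15}, right has 6 {39, 23, 8, 21, 27, 24}.
  Root 27: left subtree has 4 nodes {39, 23, 8, 21}, right has 1 {24}.
    Root 23: left subtree has 1 node {39}, right has 2 {8, 21}.
      Root 8: left subtree has 0 nodes { }, right has 1 {21}.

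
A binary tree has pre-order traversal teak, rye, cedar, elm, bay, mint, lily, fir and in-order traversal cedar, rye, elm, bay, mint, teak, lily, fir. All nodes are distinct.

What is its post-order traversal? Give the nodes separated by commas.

cedar, mint, bay, elm, rye, fir, lily, teak

The first element of pre-order is the root; it splits in-order into left and right subtrees.
Root teak: left subtree has 5 nodes {cedar, rye, elm, bay, mint}, right has 2 {lily, fir}.
  Root rye: left subtree has 1 node {cedar}, right has 3 {elm, bay, mint}.
    Root elm: left subtree has 0 nodes { }, right has 2 {bay, mint}.
      Root bay: left subtree has 0 nodes { }, right has 1 {mint}.
  Root lily: left subtree has 0 nodes { }, right has 1 {fir}.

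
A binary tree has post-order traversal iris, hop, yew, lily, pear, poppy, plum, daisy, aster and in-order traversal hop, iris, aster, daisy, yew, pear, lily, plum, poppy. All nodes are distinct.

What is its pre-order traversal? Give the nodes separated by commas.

The last element of post-order is the root; it splits in-order into left and right subtrees.
Root aster: left subtree has 2 nodes {hop, iris}, right has 6 {daisy, yew, pear, lily, plum, poppy}.
  Root hop: left subtree has 0 nodes { }, right has 1 {iris}.
  Root daisy: left subtree has 0 nodes { }, right has 5 {yew, pear, lily, plum, poppy}.
    Root plum: left subtree has 3 nodes {yew, pear, lily}, right has 1 {poppy}.
      Root pear: left subtree has 1 node {yew}, right has 1 {lily}.

aster, hop, iris, daisy, plum, pear, yew, lily, poppy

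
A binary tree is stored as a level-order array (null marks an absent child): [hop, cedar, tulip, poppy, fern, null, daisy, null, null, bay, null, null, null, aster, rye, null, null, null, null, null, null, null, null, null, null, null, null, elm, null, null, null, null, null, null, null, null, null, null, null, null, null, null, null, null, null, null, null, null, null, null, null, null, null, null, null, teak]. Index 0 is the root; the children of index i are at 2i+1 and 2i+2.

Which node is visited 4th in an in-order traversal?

fern

In-order visits the left subtree, then the node, then the right subtree.
At hop: go left to cedar.
  At cedar: go left to poppy.
    poppy is a leaf — visit poppy.
  Visit cedar.
  At cedar: go right to fern.
    At fern: go left to bay.
      bay is a leaf — visit bay.
    Visit fern.
    At fern: no right child.
Visit hop.
At hop: go right to tulip.
  At tulip: no left child.
  Visit tulip.
  At tulip: go right to daisy.
    At daisy: go left to aster.
      At aster: go left to elm.
        At elm: go left to teak.
          teak is a leaf — visit teak.
        Visit elm.
        At elm: no right child.
      Visit aster.
      At aster: no right child.
    Visit daisy.
    At daisy: go right to rye.
      rye is a leaf — visit rye.
Full in-order sequence: poppy, cedar, bay, fern, hop, tulip, teak, elm, aster, daisy, rye.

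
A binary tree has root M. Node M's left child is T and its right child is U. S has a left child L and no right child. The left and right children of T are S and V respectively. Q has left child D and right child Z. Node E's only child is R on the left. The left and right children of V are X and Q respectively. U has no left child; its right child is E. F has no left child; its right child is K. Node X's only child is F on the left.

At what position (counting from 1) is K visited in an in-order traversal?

5

In-order visits the left subtree, then the node, then the right subtree.
At M: go left to T.
  At T: go left to S.
    At S: go left to L.
      L is a leaf — visit L.
    Visit S.
    At S: no right child.
  Visit T.
  At T: go right to V.
    At V: go left to X.
      At X: go left to F.
        At F: no left child.
        Visit F.
        At F: go right to K.
          K is a leaf — visit K.
      Visit X.
      At X: no right child.
    Visit V.
    At V: go right to Q.
      At Q: go left to D.
        D is a leaf — visit D.
      Visit Q.
      At Q: go right to Z.
        Z is a leaf — visit Z.
Visit M.
At M: go right to U.
  At U: no left child.
  Visit U.
  At U: go right to E.
    At E: go left to R.
      R is a leaf — visit R.
    Visit E.
    At E: no right child.
Full in-order sequence: L, S, T, F, K, X, V, D, Q, Z, M, U, R, E.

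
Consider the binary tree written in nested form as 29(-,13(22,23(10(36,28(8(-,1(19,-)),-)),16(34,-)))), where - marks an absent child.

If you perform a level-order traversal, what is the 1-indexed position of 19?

Level-order visits nodes level by level from the root, left to right within each level.
Level 0: 29
Level 1: 13
Level 2: 22, 23
Level 3: 10, 16
Level 4: 36, 28, 34
Level 5: 8
Level 6: 1
Level 7: 19
Full level-order sequence: 29, 13, 22, 23, 10, 16, 36, 28, 34, 8, 1, 19.

12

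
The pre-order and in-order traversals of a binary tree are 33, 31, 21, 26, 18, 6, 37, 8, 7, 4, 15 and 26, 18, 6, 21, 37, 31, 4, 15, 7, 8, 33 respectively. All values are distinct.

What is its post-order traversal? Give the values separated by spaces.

6 18 26 37 21 15 4 7 8 31 33

The first element of pre-order is the root; it splits in-order into left and right subtrees.
Root 33: left subtree has 10 nodes {26, 18, 6, 21, 37, 31, 4, 15, 7, 8}, right has 0 { }.
  Root 31: left subtree has 5 nodes {26, 18, 6, 21, 37}, right has 4 {4, 15, 7, 8}.
    Root 21: left subtree has 3 nodes {26, 18, 6}, right has 1 {37}.
      Root 26: left subtree has 0 nodes { }, right has 2 {18, 6}.
        Root 18: left subtree has 0 nodes { }, right has 1 {6}.
    Root 8: left subtree has 3 nodes {4, 15, 7}, right has 0 { }.
      Root 7: left subtree has 2 nodes {4, 15}, right has 0 { }.
        Root 4: left subtree has 0 nodes { }, right has 1 {15}.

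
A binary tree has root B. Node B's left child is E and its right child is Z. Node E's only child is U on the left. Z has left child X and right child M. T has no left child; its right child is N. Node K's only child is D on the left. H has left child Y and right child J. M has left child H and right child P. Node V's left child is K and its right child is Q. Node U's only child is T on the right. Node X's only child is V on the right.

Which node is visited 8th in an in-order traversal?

K

In-order visits the left subtree, then the node, then the right subtree.
At B: go left to E.
  At E: go left to U.
    At U: no left child.
    Visit U.
    At U: go right to T.
      At T: no left child.
      Visit T.
      At T: go right to N.
        N is a leaf — visit N.
  Visit E.
  At E: no right child.
Visit B.
At B: go right to Z.
  At Z: go left to X.
    At X: no left child.
    Visit X.
    At X: go right to V.
      At V: go left to K.
        At K: go left to D.
          D is a leaf — visit D.
        Visit K.
        At K: no right child.
      Visit V.
      At V: go right to Q.
        Q is a leaf — visit Q.
  Visit Z.
  At Z: go right to M.
    At M: go left to H.
      At H: go left to Y.
        Y is a leaf — visit Y.
      Visit H.
      At H: go right to J.
        J is a leaf — visit J.
    Visit M.
    At M: go right to P.
      P is a leaf — visit P.
Full in-order sequence: U, T, N, E, B, X, D, K, V, Q, Z, Y, H, J, M, P.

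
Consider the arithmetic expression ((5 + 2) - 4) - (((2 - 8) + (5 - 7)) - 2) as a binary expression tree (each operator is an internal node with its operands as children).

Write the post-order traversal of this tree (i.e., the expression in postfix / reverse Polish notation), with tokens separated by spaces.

5 2 + 4 - 2 8 - 5 7 - + 2 - -

Post-order on an expression tree gives postfix notation: for each operator, emit left operand, right operand, then the operator.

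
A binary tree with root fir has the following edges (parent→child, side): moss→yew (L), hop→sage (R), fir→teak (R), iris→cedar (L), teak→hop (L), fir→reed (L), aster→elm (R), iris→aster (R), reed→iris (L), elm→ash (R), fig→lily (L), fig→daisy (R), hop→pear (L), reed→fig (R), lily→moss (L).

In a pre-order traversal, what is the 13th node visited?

Pre-order visits the node, then its left subtree, then its right subtree.
Visit fir.
At fir: go left to reed.
  Visit reed.
  At reed: go left to iris.
    Visit iris.
    At iris: go left to cedar.
      cedar is a leaf — visit cedar.
    At iris: go right to aster.
      Visit aster.
      At aster: no left child.
      At aster: go right to elm.
        Visit elm.
        At elm: no left child.
        At elm: go right to ash.
          ash is a leaf — visit ash.
  At reed: go right to fig.
    Visit fig.
    At fig: go left to lily.
      Visit lily.
      At lily: go left to moss.
        Visit moss.
        At moss: go left to yew.
          yew is a leaf — visit yew.
        At moss: no right child.
      At lily: no right child.
    At fig: go right to daisy.
      daisy is a leaf — visit daisy.
At fir: go right to teak.
  Visit teak.
  At teak: go left to hop.
    Visit hop.
    At hop: go left to pear.
      pear is a leaf — visit pear.
    At hop: go right to sage.
      sage is a leaf — visit sage.
  At teak: no right child.
Full pre-order sequence: fir, reed, iris, cedar, aster, elm, ash, fig, lily, moss, yew, daisy, teak, hop, pear, sage.

teak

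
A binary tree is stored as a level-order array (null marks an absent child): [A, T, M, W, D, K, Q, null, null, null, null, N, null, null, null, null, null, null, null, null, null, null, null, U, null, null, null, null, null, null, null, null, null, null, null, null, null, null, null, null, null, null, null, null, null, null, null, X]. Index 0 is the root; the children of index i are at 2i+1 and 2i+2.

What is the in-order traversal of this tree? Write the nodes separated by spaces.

W T D A X U N K M Q

In-order visits the left subtree, then the node, then the right subtree.
At A: go left to T.
  At T: go left to W.
    W is a leaf — visit W.
  Visit T.
  At T: go right to D.
    D is a leaf — visit D.
Visit A.
At A: go right to M.
  At M: go left to K.
    At K: go left to N.
      At N: go left to U.
        At U: go left to X.
          X is a leaf — visit X.
        Visit U.
        At U: no right child.
      Visit N.
      At N: no right child.
    Visit K.
    At K: no right child.
  Visit M.
  At M: go right to Q.
    Q is a leaf — visit Q.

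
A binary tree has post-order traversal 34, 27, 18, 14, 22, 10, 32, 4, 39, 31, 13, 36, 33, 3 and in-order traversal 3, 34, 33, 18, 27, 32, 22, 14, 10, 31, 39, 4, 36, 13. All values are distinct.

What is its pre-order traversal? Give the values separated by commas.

The last element of post-order is the root; it splits in-order into left and right subtrees.
Root 3: left subtree has 0 nodes { }, right has 13 {34, 33, 18, 27, 32, 22, 14, 10, 31, 39, 4, 36, 13}.
  Root 33: left subtree has 1 node {34}, right has 11 {18, 27, 32, 22, 14, 10, 31, 39, 4, 36, 13}.
    Root 36: left subtree has 9 nodes {18, 27, 32, 22, 14, 10, 31, 39, 4}, right has 1 {13}.
      Root 31: left subtree has 6 nodes {18, 27, 32, 22, 14, 10}, right has 2 {39, 4}.
        Root 32: left subtree has 2 nodes {18, 27}, right has 3 {22, 14, 10}.
          Root 18: left subtree has 0 nodes { }, right has 1 {27}.
          Root 10: left subtree has 2 nodes {22, 14}, right has 0 { }.
            Root 22: left subtree has 0 nodes { }, right has 1 {14}.
        Root 39: left subtree has 0 nodes { }, right has 1 {4}.

3, 33, 34, 36, 31, 32, 18, 27, 10, 22, 14, 39, 4, 13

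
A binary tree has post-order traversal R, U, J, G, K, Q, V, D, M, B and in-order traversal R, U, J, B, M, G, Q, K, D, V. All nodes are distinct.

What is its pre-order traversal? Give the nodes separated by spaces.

B J U R M D Q G K V

The last element of post-order is the root; it splits in-order into left and right subtrees.
Root B: left subtree has 3 nodes {R, U, J}, right has 6 {M, G, Q, K, D, V}.
  Root J: left subtree has 2 nodes {R, U}, right has 0 { }.
    Root U: left subtree has 1 node {R}, right has 0 { }.
  Root M: left subtree has 0 nodes { }, right has 5 {G, Q, K, D, V}.
    Root D: left subtree has 3 nodes {G, Q, K}, right has 1 {V}.
      Root Q: left subtree has 1 node {G}, right has 1 {K}.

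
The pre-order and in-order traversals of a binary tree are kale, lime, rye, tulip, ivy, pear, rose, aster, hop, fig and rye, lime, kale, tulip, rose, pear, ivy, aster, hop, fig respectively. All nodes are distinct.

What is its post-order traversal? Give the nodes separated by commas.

The first element of pre-order is the root; it splits in-order into left and right subtrees.
Root kale: left subtree has 2 nodes {rye, lime}, right has 7 {tulip, rose, pear, ivy, aster, hop, fig}.
  Root lime: left subtree has 1 node {rye}, right has 0 { }.
  Root tulip: left subtree has 0 nodes { }, right has 6 {rose, pear, ivy, aster, hop, fig}.
    Root ivy: left subtree has 2 nodes {rose, pear}, right has 3 {aster, hop, fig}.
      Root pear: left subtree has 1 node {rose}, right has 0 { }.
      Root aster: left subtree has 0 nodes { }, right has 2 {hop, fig}.
        Root hop: left subtree has 0 nodes { }, right has 1 {fig}.

rye, lime, rose, pear, fig, hop, aster, ivy, tulip, kale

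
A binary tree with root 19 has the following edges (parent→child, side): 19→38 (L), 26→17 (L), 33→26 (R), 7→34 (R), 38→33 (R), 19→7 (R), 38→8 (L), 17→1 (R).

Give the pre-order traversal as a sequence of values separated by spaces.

Pre-order visits the node, then its left subtree, then its right subtree.
Visit 19.
At 19: go left to 38.
  Visit 38.
  At 38: go left to 8.
    8 is a leaf — visit 8.
  At 38: go right to 33.
    Visit 33.
    At 33: no left child.
    At 33: go right to 26.
      Visit 26.
      At 26: go left to 17.
        Visit 17.
        At 17: no left child.
        At 17: go right to 1.
          1 is a leaf — visit 1.
      At 26: no right child.
At 19: go right to 7.
  Visit 7.
  At 7: no left child.
  At 7: go right to 34.
    34 is a leaf — visit 34.

19 38 8 33 26 17 1 7 34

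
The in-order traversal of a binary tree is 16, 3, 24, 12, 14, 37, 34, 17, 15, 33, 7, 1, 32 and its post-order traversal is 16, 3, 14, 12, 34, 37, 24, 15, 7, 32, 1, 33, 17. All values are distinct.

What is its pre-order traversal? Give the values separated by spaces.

The last element of post-order is the root; it splits in-order into left and right subtrees.
Root 17: left subtree has 7 nodes {16, 3, 24, 12, 14, 37, 34}, right has 5 {15, 33, 7, 1, 32}.
  Root 24: left subtree has 2 nodes {16, 3}, right has 4 {12, 14, 37, 34}.
    Root 3: left subtree has 1 node {16}, right has 0 { }.
    Root 37: left subtree has 2 nodes {12, 14}, right has 1 {34}.
      Root 12: left subtree has 0 nodes { }, right has 1 {14}.
  Root 33: left subtree has 1 node {15}, right has 3 {7, 1, 32}.
    Root 1: left subtree has 1 node {7}, right has 1 {32}.

17 24 3 16 37 12 14 34 33 15 1 7 32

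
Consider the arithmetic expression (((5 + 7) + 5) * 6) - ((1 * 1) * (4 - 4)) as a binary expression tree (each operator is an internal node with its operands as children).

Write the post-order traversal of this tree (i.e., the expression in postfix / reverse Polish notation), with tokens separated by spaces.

Post-order on an expression tree gives postfix notation: for each operator, emit left operand, right operand, then the operator.

5 7 + 5 + 6 * 1 1 * 4 4 - * -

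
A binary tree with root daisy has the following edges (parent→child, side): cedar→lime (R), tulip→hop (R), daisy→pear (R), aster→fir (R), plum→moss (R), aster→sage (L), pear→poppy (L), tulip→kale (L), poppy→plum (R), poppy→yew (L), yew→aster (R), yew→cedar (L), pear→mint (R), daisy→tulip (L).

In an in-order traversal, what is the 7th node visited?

In-order visits the left subtree, then the node, then the right subtree.
At daisy: go left to tulip.
  At tulip: go left to kale.
    kale is a leaf — visit kale.
  Visit tulip.
  At tulip: go right to hop.
    hop is a leaf — visit hop.
Visit daisy.
At daisy: go right to pear.
  At pear: go left to poppy.
    At poppy: go left to yew.
      At yew: go left to cedar.
        At cedar: no left child.
        Visit cedar.
        At cedar: go right to lime.
          lime is a leaf — visit lime.
      Visit yew.
      At yew: go right to aster.
        At aster: go left to sage.
          sage is a leaf — visit sage.
        Visit aster.
        At aster: go right to fir.
          fir is a leaf — visit fir.
    Visit poppy.
    At poppy: go right to plum.
      At plum: no left child.
      Visit plum.
      At plum: go right to moss.
        moss is a leaf — visit moss.
  Visit pear.
  At pear: go right to mint.
    mint is a leaf — visit mint.
Full in-order sequence: kale, tulip, hop, daisy, cedar, lime, yew, sage, aster, fir, poppy, plum, moss, pear, mint.

yew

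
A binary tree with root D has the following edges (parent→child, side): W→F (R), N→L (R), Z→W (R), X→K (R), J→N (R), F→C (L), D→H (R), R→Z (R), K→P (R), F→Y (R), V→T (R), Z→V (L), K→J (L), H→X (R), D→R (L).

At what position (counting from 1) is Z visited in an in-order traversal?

4

In-order visits the left subtree, then the node, then the right subtree.
At D: go left to R.
  At R: no left child.
  Visit R.
  At R: go right to Z.
    At Z: go left to V.
      At V: no left child.
      Visit V.
      At V: go right to T.
        T is a leaf — visit T.
    Visit Z.
    At Z: go right to W.
      At W: no left child.
      Visit W.
      At W: go right to F.
        At F: go left to C.
          C is a leaf — visit C.
        Visit F.
        At F: go right to Y.
          Y is a leaf — visit Y.
Visit D.
At D: go right to H.
  At H: no left child.
  Visit H.
  At H: go right to X.
    At X: no left child.
    Visit X.
    At X: go right to K.
      At K: go left to J.
        At J: no left child.
        Visit J.
        At J: go right to N.
          At N: no left child.
          Visit N.
          At N: go right to L.
            L is a leaf — visit L.
      Visit K.
      At K: go right to P.
        P is a leaf — visit P.
Full in-order sequence: R, V, T, Z, W, C, F, Y, D, H, X, J, N, L, K, P.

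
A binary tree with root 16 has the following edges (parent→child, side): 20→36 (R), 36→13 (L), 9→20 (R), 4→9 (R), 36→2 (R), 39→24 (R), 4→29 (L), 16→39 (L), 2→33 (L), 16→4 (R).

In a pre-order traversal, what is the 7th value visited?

Pre-order visits the node, then its left subtree, then its right subtree.
Visit 16.
At 16: go left to 39.
  Visit 39.
  At 39: no left child.
  At 39: go right to 24.
    24 is a leaf — visit 24.
At 16: go right to 4.
  Visit 4.
  At 4: go left to 29.
    29 is a leaf — visit 29.
  At 4: go right to 9.
    Visit 9.
    At 9: no left child.
    At 9: go right to 20.
      Visit 20.
      At 20: no left child.
      At 20: go right to 36.
        Visit 36.
        At 36: go left to 13.
          13 is a leaf — visit 13.
        At 36: go right to 2.
          Visit 2.
          At 2: go left to 33.
            33 is a leaf — visit 33.
          At 2: no right child.
Full pre-order sequence: 16, 39, 24, 4, 29, 9, 20, 36, 13, 2, 33.

20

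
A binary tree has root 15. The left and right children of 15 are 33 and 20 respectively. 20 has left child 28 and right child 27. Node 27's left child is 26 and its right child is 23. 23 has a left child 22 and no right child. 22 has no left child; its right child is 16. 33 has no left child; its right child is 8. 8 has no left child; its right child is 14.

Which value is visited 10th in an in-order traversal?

16

In-order visits the left subtree, then the node, then the right subtree.
At 15: go left to 33.
  At 33: no left child.
  Visit 33.
  At 33: go right to 8.
    At 8: no left child.
    Visit 8.
    At 8: go right to 14.
      14 is a leaf — visit 14.
Visit 15.
At 15: go right to 20.
  At 20: go left to 28.
    28 is a leaf — visit 28.
  Visit 20.
  At 20: go right to 27.
    At 27: go left to 26.
      26 is a leaf — visit 26.
    Visit 27.
    At 27: go right to 23.
      At 23: go left to 22.
        At 22: no left child.
        Visit 22.
        At 22: go right to 16.
          16 is a leaf — visit 16.
      Visit 23.
      At 23: no right child.
Full in-order sequence: 33, 8, 14, 15, 28, 20, 26, 27, 22, 16, 23.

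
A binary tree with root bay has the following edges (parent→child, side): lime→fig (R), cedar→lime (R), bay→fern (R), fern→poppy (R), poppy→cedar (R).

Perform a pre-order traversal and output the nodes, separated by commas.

bay, fern, poppy, cedar, lime, fig

Pre-order visits the node, then its left subtree, then its right subtree.
Visit bay.
At bay: no left child.
At bay: go right to fern.
  Visit fern.
  At fern: no left child.
  At fern: go right to poppy.
    Visit poppy.
    At poppy: no left child.
    At poppy: go right to cedar.
      Visit cedar.
      At cedar: no left child.
      At cedar: go right to lime.
        Visit lime.
        At lime: no left child.
        At lime: go right to fig.
          fig is a leaf — visit fig.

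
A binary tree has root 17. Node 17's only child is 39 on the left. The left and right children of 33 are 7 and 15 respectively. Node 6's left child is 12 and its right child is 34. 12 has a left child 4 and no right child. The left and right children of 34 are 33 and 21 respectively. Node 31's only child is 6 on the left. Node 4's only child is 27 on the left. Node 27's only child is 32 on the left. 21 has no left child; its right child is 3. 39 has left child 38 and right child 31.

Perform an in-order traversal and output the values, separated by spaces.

In-order visits the left subtree, then the node, then the right subtree.
At 17: go left to 39.
  At 39: go left to 38.
    38 is a leaf — visit 38.
  Visit 39.
  At 39: go right to 31.
    At 31: go left to 6.
      At 6: go left to 12.
        At 12: go left to 4.
          At 4: go left to 27.
            At 27: go left to 32.
              32 is a leaf — visit 32.
            Visit 27.
            At 27: no right child.
          Visit 4.
          At 4: no right child.
        Visit 12.
        At 12: no right child.
      Visit 6.
      At 6: go right to 34.
        At 34: go left to 33.
          At 33: go left to 7.
            7 is a leaf — visit 7.
          Visit 33.
          At 33: go right to 15.
            15 is a leaf — visit 15.
        Visit 34.
        At 34: go right to 21.
          At 21: no left child.
          Visit 21.
          At 21: go right to 3.
            3 is a leaf — visit 3.
    Visit 31.
    At 31: no right child.
Visit 17.
At 17: no right child.

38 39 32 27 4 12 6 7 33 15 34 21 3 31 17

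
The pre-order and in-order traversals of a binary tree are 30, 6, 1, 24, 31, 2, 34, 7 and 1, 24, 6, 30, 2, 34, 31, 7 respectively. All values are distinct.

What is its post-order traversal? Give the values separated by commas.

The first element of pre-order is the root; it splits in-order into left and right subtrees.
Root 30: left subtree has 3 nodes {1, 24, 6}, right has 4 {2, 34, 31, 7}.
  Root 6: left subtree has 2 nodes {1, 24}, right has 0 { }.
    Root 1: left subtree has 0 nodes { }, right has 1 {24}.
  Root 31: left subtree has 2 nodes {2, 34}, right has 1 {7}.
    Root 2: left subtree has 0 nodes { }, right has 1 {34}.

24, 1, 6, 34, 2, 7, 31, 30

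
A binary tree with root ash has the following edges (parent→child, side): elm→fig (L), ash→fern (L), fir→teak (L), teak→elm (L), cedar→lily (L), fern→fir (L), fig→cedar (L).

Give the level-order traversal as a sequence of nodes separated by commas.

Level-order visits nodes level by level from the root, left to right within each level.
Level 0: ash
Level 1: fern
Level 2: fir
Level 3: teak
Level 4: elm
Level 5: fig
Level 6: cedar
Level 7: lily

ash, fern, fir, teak, elm, fig, cedar, lily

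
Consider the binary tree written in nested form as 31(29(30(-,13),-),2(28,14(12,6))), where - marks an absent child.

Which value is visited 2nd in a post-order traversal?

Post-order visits the left subtree, then the right subtree, then the node.
At 31: go left to 29.
  At 29: go left to 30.
    At 30: no left child.
    At 30: go right to 13.
      13 is a leaf — visit 13.
    Visit 30.
  At 29: no right child.
  Visit 29.
At 31: go right to 2.
  At 2: go left to 28.
    28 is a leaf — visit 28.
  At 2: go right to 14.
    At 14: go left to 12.
      12 is a leaf — visit 12.
    At 14: go right to 6.
      6 is a leaf — visit 6.
    Visit 14.
  Visit 2.
Visit 31.
Full post-order sequence: 13, 30, 29, 28, 12, 6, 14, 2, 31.

30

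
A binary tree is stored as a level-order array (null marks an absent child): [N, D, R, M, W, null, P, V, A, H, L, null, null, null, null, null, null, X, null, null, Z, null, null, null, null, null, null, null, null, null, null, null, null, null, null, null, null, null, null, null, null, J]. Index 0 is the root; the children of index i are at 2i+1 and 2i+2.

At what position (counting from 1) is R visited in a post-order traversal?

12

Post-order visits the left subtree, then the right subtree, then the node.
At N: go left to D.
  At D: go left to M.
    At M: go left to V.
      V is a leaf — visit V.
    At M: go right to A.
      At A: go left to X.
        X is a leaf — visit X.
      At A: no right child.
      Visit A.
    Visit M.
  At D: go right to W.
    At W: go left to H.
      At H: no left child.
      At H: go right to Z.
        At Z: go left to J.
          J is a leaf — visit J.
        At Z: no right child.
        Visit Z.
      Visit H.
    At W: go right to L.
      L is a leaf — visit L.
    Visit W.
  Visit D.
At N: go right to R.
  At R: no left child.
  At R: go right to P.
    P is a leaf — visit P.
  Visit R.
Visit N.
Full post-order sequence: V, X, A, M, J, Z, H, L, W, D, P, R, N.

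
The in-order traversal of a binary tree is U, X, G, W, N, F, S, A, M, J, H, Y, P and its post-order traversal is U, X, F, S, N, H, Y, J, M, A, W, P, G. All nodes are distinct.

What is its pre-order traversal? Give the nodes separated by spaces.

G X U P W A N S F M J Y H

The last element of post-order is the root; it splits in-order into left and right subtrees.
Root G: left subtree has 2 nodes {U, X}, right has 10 {W, N, F, S, A, M, J, H, Y, P}.
  Root X: left subtree has 1 node {U}, right has 0 { }.
  Root P: left subtree has 9 nodes {W, N, F, S, A, M, J, H, Y}, right has 0 { }.
    Root W: left subtree has 0 nodes { }, right has 8 {N, F, S, A, M, J, H, Y}.
      Root A: left subtree has 3 nodes {N, F, S}, right has 4 {M, J, H, Y}.
        Root N: left subtree has 0 nodes { }, right has 2 {F, S}.
          Root S: left subtree has 1 node {F}, right has 0 { }.
        Root M: left subtree has 0 nodes { }, right has 3 {J, H, Y}.
          Root J: left subtree has 0 nodes { }, right has 2 {H, Y}.
            Root Y: left subtree has 1 node {H}, right has 0 { }.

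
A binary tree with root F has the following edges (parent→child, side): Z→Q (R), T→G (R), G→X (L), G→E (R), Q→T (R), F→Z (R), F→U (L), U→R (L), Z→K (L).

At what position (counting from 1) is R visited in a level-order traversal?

4

Level-order visits nodes level by level from the root, left to right within each level.
Level 0: F
Level 1: U, Z
Level 2: R, K, Q
Level 3: T
Level 4: G
Level 5: X, E
Full level-order sequence: F, U, Z, R, K, Q, T, G, X, E.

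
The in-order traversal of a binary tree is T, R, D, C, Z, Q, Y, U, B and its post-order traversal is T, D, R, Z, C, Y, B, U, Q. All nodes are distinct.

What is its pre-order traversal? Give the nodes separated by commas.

Q, C, R, T, D, Z, U, Y, B

The last element of post-order is the root; it splits in-order into left and right subtrees.
Root Q: left subtree has 5 nodes {T, R, D, C, Z}, right has 3 {Y, U, B}.
  Root C: left subtree has 3 nodes {T, R, D}, right has 1 {Z}.
    Root R: left subtree has 1 node {T}, right has 1 {D}.
  Root U: left subtree has 1 node {Y}, right has 1 {B}.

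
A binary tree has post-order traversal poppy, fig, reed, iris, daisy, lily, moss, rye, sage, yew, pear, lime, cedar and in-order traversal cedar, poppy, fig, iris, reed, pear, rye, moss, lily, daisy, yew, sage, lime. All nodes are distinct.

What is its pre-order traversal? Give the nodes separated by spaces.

The last element of post-order is the root; it splits in-order into left and right subtrees.
Root cedar: left subtree has 0 nodes { }, right has 12 {poppy, fig, iris, reed, pear, rye, moss, lily, daisy, yew, sage, lime}.
  Root lime: left subtree has 11 nodes {poppy, fig, iris, reed, pear, rye, moss, lily, daisy, yew, sage}, right has 0 { }.
    Root pear: left subtree has 4 nodes {poppy, fig, iris, reed}, right has 6 {rye, moss, lily, daisy, yew, sage}.
      Root iris: left subtree has 2 nodes {poppy, fig}, right has 1 {reed}.
        Root fig: left subtree has 1 node {poppy}, right has 0 { }.
      Root yew: left subtree has 4 nodes {rye, moss, lily, daisy}, right has 1 {sage}.
        Root rye: left subtree has 0 nodes { }, right has 3 {moss, lily, daisy}.
          Root moss: left subtree has 0 nodes { }, right has 2 {lily, daisy}.
            Root lily: left subtree has 0 nodes { }, right has 1 {daisy}.

cedar lime pear iris fig poppy reed yew rye moss lily daisy sage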